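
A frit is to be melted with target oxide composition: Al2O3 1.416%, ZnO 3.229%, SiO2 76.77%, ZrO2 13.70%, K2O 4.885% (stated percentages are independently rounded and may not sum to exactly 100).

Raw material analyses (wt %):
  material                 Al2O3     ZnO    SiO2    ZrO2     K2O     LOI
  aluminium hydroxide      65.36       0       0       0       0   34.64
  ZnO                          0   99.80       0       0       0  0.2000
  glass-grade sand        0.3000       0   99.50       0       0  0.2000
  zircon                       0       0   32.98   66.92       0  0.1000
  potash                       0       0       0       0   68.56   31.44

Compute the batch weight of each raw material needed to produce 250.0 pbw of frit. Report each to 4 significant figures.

Mid-chain values appear (rounded to 4 significant digits) across the worked steps. Full float precision is kept in all steps. Exactly one rounding is applied to every reported value; the derived quantities (net glass mass, the totals, ignition loss, five oxide percentages, yield) are re-derived using the weight values for 250.0 pbw of glass at full precision exactly as shown in problem or answer.
Target masses of each oxide per 250.0 pbw frit:
  Al2O3: 1.416% × 250.0 = 3.540 pbw
  ZnO: 3.229% × 250.0 = 8.072 pbw
  SiO2: 76.77% × 250.0 = 191.9 pbw
  ZrO2: 13.70% × 250.0 = 34.25 pbw
  K2O: 4.885% × 250.0 = 12.21 pbw
Mass-balance tally per oxide working from each reported weight, relative to the basis at hand (every target is met by its sum given rounding of the digits):
  Al2O3: 4.609·0.6536 + 175.9·0.003000 = 3.540 pbw (target 3.540 pbw)
  ZnO: 8.089·0.9980 = 8.073 pbw (target 8.072 pbw)
  SiO2: 175.9·0.9950 + 51.18·0.3298 = 191.9 pbw (target 191.9 pbw)
  ZrO2: 51.18·0.6692 = 34.25 pbw (target 34.25 pbw)
  K2O: 17.81·0.6856 = 12.21 pbw (target 12.21 pbw)
Glass-mass closure: total batch − LOI = 250.0 pbw (the targets, summed, come to 250.0 pbw; against the stated basis, 250.0 pbw — differing by rounding only).
Summing the batch: Σ batch = 257.6 pbw; loss to ignition Σ batch·LOI = 7.615 pbw; as yield: glass ÷ batch → 97.04%.

Batch per 250.0 pbw frit:
  aluminium hydroxide: 4.609 pbw
  ZnO: 8.089 pbw
  glass-grade sand: 175.9 pbw
  zircon: 51.18 pbw
  potash: 17.81 pbw
Total batch = 257.6 pbw; LOI loss = 7.615 pbw; yield = 97.04%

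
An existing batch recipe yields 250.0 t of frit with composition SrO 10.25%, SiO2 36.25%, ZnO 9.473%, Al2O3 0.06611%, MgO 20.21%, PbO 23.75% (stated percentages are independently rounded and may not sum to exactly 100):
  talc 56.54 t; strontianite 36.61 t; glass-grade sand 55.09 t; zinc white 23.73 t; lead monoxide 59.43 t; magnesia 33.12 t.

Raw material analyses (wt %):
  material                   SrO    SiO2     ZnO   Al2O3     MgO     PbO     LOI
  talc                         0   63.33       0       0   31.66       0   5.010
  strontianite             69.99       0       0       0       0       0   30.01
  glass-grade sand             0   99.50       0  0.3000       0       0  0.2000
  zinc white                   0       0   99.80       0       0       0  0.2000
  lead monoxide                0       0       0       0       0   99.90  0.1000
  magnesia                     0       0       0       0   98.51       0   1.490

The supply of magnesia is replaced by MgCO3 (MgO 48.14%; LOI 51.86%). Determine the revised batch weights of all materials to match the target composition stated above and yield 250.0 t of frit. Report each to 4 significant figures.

Each numeric step keeps full float precision in every operation — mid-chain values are displayed, rounded to 4 significant digits, in the printout. Every reported number is rounded once only. All derived quantities (ignition loss, the six compositions, net glass mass, totals, the yield) are computed from the batch weights per 250.0 t of glass in full float precision as they appear in either problem or answer.
The oxide mass targets at 250.0 t frit:
  SrO: 10.25% × 250.0 = 25.62 t
  SiO2: 36.25% × 250.0 = 90.62 t
  ZnO: 9.473% × 250.0 = 23.68 t
  Al2O3: 0.06611% × 250.0 = 0.1653 t
  MgO: 20.21% × 250.0 = 50.52 t
  PbO: 23.75% × 250.0 = 59.38 t
Verifying the oxide balance given the weights on record, per the basis as stated (sums match the target masses exact up to rounding of places):
  SrO: 36.61·0.6999 = 25.62 t (target 25.62 t)
  SiO2: 56.54·0.6333 + 55.09·0.9950 = 90.62 t (target 90.62 t)
  ZnO: 23.73·0.9980 = 23.68 t (target 23.68 t)
  Al2O3: 55.09·0.003000 = 0.1653 t (target 0.1653 t)
  MgO: 56.54·0.3166 + 67.77·0.4814 = 50.53 t (target 50.52 t)
  PbO: 59.43·0.9990 = 59.37 t (target 59.38 t)
Glass mass check: batch Σ − ignition loss = 250.0 t (targets for the oxides total 250.0 t; the stated basis being 250.0 t — a pure rounding effect).
Batch grand total — Σ batch = 299.2 t; LOI removed, Σ of batch·LOI: 49.18 t; yield: glass divided by total = 83.56%.

Revised batch per 250.0 t frit:
  talc: 56.54 t
  strontianite: 36.61 t
  glass-grade sand: 55.09 t
  zinc white: 23.73 t
  lead monoxide: 59.43 t
  MgCO3: 67.77 t
Total batch = 299.2 t; LOI loss = 49.18 t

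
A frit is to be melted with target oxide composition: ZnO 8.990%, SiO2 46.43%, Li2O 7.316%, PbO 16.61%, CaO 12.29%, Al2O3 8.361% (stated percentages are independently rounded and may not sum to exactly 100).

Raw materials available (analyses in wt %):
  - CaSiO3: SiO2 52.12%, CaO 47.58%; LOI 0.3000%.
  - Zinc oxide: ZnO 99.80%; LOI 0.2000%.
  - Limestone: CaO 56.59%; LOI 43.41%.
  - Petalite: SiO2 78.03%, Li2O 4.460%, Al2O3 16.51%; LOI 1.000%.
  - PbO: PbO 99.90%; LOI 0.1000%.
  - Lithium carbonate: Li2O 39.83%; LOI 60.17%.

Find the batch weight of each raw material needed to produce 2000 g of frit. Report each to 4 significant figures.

Values along the way are printed, with 4-significant-figure rounding, across the worked steps. Full float precision is kept all the way through — every reported number carries a single rounding. Derived quantities, including the six compositions, ignition loss, the yield, net glass mass, totals, are recomputed starting from the weights per 2000 g of glass in full float precision, as written in the problem or the answer.
Oxide mass targets, per 2000 g frit:
  ZnO: 8.990% × 2000 = 179.8 g
  SiO2: 46.43% × 2000 = 928.6 g
  Li2O: 7.316% × 2000 = 146.3 g
  PbO: 16.61% × 2000 = 332.2 g
  CaO: 12.29% × 2000 = 245.8 g
  Al2O3: 8.361% × 2000 = 167.2 g
Balance tally, oxide-wise, using the reported weights, at the basis given (target by target, the sums agree once rounding is allowed for):
  ZnO: 180.2·0.9980 = 179.8 g (target 179.8 g)
  SiO2: 265.3·0.5212 + 1013·0.7803 = 928.7 g (target 928.6 g)
  Li2O: 1013·0.04460 + 253.9·0.3983 = 146.3 g (target 146.3 g)
  PbO: 332.5·0.9990 = 332.2 g (target 332.2 g)
  CaO: 265.3·0.4758 + 211.3·0.5659 = 245.8 g (target 245.8 g)
  Al2O3: 1013·0.1651 = 167.2 g (target 167.2 g)
The glass-mass cross-check: total batch − LOI = 2000 g (targets for the oxides total 2000 g; stated basis 2000 g — differing by rounding only).
Total batch = Σ batch = 2256 g; LOI loss = Σ batch·LOI = 256.1 g; as yield: glass ÷ batch → 88.65%.

Batch per 2000 g frit:
  CaSiO3: 265.3 g
  Zinc oxide: 180.2 g
  Limestone: 211.3 g
  Petalite: 1013 g
  PbO: 332.5 g
  Lithium carbonate: 253.9 g
Total batch = 2256 g; LOI loss = 256.1 g; yield = 88.65%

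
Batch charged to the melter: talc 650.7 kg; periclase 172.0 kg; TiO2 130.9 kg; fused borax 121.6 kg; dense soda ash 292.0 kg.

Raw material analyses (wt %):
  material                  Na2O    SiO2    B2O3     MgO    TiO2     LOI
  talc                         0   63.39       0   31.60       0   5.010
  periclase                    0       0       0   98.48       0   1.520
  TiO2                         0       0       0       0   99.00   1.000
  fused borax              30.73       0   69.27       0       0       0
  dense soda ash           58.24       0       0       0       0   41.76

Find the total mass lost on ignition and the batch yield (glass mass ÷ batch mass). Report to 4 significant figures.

LOI loss = 158.5 kg; glass = 1209 kg; yield = 88.41%

The whole derivation runs at full precision all the way through. In-progress results are displayed, rounded to 4 significant digits, on the page. Every reported figure is rounded only once; all derived quantities are re-derived from the batch weights on 1209 kg of glass in full precision (net glass mass, totals, LOI, the five compositions, yield) as quoted within problem or answer.
Per-material ignition loss:
  talc: 650.7 × 0.05010 = 32.60 kg
  periclase: 172.0 × 0.01520 = 2.614 kg
  TiO2: 130.9 × 0.01000 = 1.309 kg
  fused borax: 121.6 × 0 = 0 kg
  dense soda ash: 292.0 × 0.4176 = 121.9 kg
Total LOI = 158.5 kg
Glass = batch − LOI = 1367 − 158.5 = 1209 kg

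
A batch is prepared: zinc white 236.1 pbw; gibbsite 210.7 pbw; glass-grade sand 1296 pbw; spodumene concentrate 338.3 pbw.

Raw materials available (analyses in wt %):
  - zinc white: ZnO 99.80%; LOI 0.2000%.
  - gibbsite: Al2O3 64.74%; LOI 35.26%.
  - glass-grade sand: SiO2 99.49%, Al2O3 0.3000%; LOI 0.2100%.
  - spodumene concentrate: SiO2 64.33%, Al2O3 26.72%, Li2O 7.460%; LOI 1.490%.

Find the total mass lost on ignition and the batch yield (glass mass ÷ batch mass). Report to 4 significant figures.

LOI loss = 82.53 pbw; glass = 1999 pbw; yield = 96.03%

The working math maintains full float precision from first step to last — working values are printed rounded off to 4 significant digits on the page. Every reported result takes a single rounding. All derived quantities are recomputed in exact precision (the four compositions, glass mass, LOI, yield, the totals) using the weight values on 1999 pbw of glass, precisely as stated by problem or answer.
Per-material ignition loss:
  zinc white: 236.1 × 0.002000 = 0.4722 pbw
  gibbsite: 210.7 × 0.3526 = 74.29 pbw
  glass-grade sand: 1296 × 0.002100 = 2.722 pbw
  spodumene concentrate: 338.3 × 0.01490 = 5.041 pbw
Total LOI = 82.53 pbw
Glass = batch − LOI = 2081 − 82.53 = 1999 pbw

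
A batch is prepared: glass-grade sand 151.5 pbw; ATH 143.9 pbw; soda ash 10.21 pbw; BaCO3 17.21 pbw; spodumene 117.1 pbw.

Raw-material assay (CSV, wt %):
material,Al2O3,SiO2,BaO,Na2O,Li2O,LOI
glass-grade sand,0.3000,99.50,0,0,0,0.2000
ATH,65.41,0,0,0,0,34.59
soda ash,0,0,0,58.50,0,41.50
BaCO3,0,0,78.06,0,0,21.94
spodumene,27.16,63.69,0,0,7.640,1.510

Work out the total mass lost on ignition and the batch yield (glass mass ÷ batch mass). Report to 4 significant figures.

LOI loss = 59.86 pbw; glass = 380.1 pbw; yield = 86.39%

Mid-chain values are printed with 4-significant-figure rounding across the worked steps — all internal work carries exact precision at each step. Each reported value is rounded a single time. Derived quantities are computed at full precision (totals, glass mass, LOI, five oxide percentages, yield) starting from the weights at 380.1 pbw of glass as given in the problem or answer text.
Ignition loss by material:
  glass-grade sand: 151.5 × 0.002000 = 0.3030 pbw
  ATH: 143.9 × 0.3459 = 49.78 pbw
  soda ash: 10.21 × 0.4150 = 4.237 pbw
  BaCO3: 17.21 × 0.2194 = 3.776 pbw
  spodumene: 117.1 × 0.01510 = 1.768 pbw
Total LOI = 59.86 pbw
Glass = batch − LOI = 439.9 − 59.86 = 380.1 pbw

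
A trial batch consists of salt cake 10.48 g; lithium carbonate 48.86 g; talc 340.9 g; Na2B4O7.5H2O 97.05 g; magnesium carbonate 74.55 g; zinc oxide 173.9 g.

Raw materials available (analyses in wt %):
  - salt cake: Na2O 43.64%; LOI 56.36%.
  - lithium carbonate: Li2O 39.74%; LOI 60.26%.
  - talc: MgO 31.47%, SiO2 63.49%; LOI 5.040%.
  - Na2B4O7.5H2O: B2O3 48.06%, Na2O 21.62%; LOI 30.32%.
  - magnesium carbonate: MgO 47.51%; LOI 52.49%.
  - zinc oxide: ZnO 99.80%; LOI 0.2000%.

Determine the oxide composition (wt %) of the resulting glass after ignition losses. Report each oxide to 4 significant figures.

Glass mass = 624.3 g (batch 745.7 − LOI 121.4).
Composition: ZnO 27.80%, Li2O 3.110%, MgO 22.86%, B2O3 7.471%, SiO2 34.67%, Na2O 4.093%

Values along the way are displayed, with 4-significant-digit rounding, in the printout; all internal work runs at full precision at all times — each reported value undergoes a single rounding. All derived quantities, which include the six compositions, LOI, glass mass, totals, yield, are re-derived in full precision, as quoted within the question or the answer, starting from the weights at 624.3 g of glass.
Oxide masses out of the charge:
  ZnO: 173.9·0.9980 = 173.6 g
  Li2O: 48.86·0.3974 = 19.42 g
  MgO: 340.9·0.3147 + 74.55·0.4751 = 142.7 g
  B2O3: 97.05·0.4806 = 46.64 g
  SiO2: 340.9·0.6349 = 216.4 g
  Na2O: 10.48·0.4364 + 97.05·0.2162 = 25.56 g
LOI: 10.48·0.5636 + 48.86·0.6026 + 340.9·0.05040 + 97.05·0.3032 + 74.55·0.5249 + 173.9·0.002000 = 121.4 g
Glass = total batch minus LOI = 745.7 − 121.4 = 624.3 g (consistent with Σ oxide mass)
each oxide over glass, ×100, is wt %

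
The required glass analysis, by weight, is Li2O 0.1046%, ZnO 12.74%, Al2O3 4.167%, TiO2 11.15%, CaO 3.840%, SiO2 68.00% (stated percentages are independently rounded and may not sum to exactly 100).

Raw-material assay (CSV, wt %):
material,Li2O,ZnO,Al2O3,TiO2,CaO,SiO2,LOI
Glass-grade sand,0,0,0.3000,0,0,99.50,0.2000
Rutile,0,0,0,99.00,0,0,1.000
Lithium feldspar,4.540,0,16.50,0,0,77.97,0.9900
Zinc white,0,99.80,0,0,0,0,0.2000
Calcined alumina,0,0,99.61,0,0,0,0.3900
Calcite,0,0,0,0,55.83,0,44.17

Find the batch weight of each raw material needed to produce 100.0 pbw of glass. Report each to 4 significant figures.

Batch per 100.0 pbw glass:
  Glass-grade sand: 66.54 pbw
  Rutile: 11.26 pbw
  Lithium feldspar: 2.304 pbw
  Zinc white: 12.77 pbw
  Calcined alumina: 3.601 pbw
  Calcite: 6.878 pbw
Total batch = 103.4 pbw; LOI loss = 3.346 pbw; yield = 96.76%

Mid-chain values are shown rounded off to 4 significant digits across the worked steps — the working math holds full precision at every stage. Every reported result includes exactly one rounding — derived quantities, including six oxide percentages, totals, LOI, net glass mass, yield, are computed using the weight values for 100.0 pbw of glass at full float precision, precisely as stated by either problem or answer.
Per-oxide target masses for 100.0 pbw glass:
  Li2O: 0.1046% × 100.0 = 0.1046 pbw
  ZnO: 12.74% × 100.0 = 12.74 pbw
  Al2O3: 4.167% × 100.0 = 4.167 pbw
  TiO2: 11.15% × 100.0 = 11.15 pbw
  CaO: 3.840% × 100.0 = 3.840 pbw
  SiO2: 68.00% × 100.0 = 68.00 pbw
Checking each oxide sum from the weights as reported, versus the basis set out (each sum matches its target mass up to rounding of the answer):
  Li2O: 2.304·0.04540 = 0.1046 pbw (target 0.1046 pbw)
  ZnO: 12.77·0.9980 = 12.74 pbw (target 12.74 pbw)
  Al2O3: 66.54·0.003000 + 2.304·0.1650 + 3.601·0.9961 = 4.167 pbw (target 4.167 pbw)
  TiO2: 11.26·0.9900 = 11.15 pbw (target 11.15 pbw)
  CaO: 6.878·0.5583 = 3.840 pbw (target 3.840 pbw)
  SiO2: 66.54·0.9950 + 2.304·0.7797 = 68.00 pbw (target 68.00 pbw)
Glass-mass bookkeeping: batch total minus LOI = 100.0 pbw (the targets, summed, come to 100.0 pbw; stated basis 100.0 pbw — rounding explains the deltas).
Batch total: Σ batch = 103.4 pbw; Σ batch·LOI gives LOI loss = 3.346 pbw; yield: glass divided by total = 96.76%.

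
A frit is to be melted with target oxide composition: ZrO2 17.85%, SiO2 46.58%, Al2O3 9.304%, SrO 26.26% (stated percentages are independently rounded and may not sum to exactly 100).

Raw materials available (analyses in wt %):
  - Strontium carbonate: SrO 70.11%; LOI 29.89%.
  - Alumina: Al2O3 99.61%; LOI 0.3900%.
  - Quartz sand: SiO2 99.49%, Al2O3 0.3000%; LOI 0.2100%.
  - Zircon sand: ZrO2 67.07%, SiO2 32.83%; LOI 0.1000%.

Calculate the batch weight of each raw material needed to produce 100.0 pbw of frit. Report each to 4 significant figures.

The whole derivation holds full precision through the solve; mid-chain values are shown (rounded to 4 significant figures) on the page; a single rounding yields each reported figure; all derived quantities are carried in full precision (LOI, net glass mass, four oxide percentages, yield, totals) using the weight values on 100.0 pbw of glass, exactly as printed in problem or answer.
The oxide mass targets at 100.0 pbw frit:
  ZrO2: 17.85% × 100.0 = 17.85 pbw
  SiO2: 46.58% × 100.0 = 46.58 pbw
  Al2O3: 9.304% × 100.0 = 9.304 pbw
  SrO: 26.26% × 100.0 = 26.26 pbw
Checking each oxide sum on the weights just shown, versus the basis set out (delivered sums recover each target inside rounding margins):
  ZrO2: 26.61·0.6707 = 17.85 pbw (target 17.85 pbw)
  SiO2: 38.04·0.9949 + 26.61·0.3283 = 46.58 pbw (target 46.58 pbw)
  Al2O3: 9.226·0.9961 + 38.04·0.003000 = 9.304 pbw (target 9.304 pbw)
  SrO: 37.46·0.7011 = 26.26 pbw (target 26.26 pbw)
Auditing the glass mass value: the batch minus its LOI: 100.0 pbw (the Σ of target masses is 99.99 pbw; against the stated basis, 100.0 pbw — deltas are rounding alone).
Total batch = Σ batch = 111.3 pbw; ignition loss, Σ(batch × LOI) = 11.34 pbw; as yield: glass ÷ batch → 89.82%.

Batch per 100.0 pbw frit:
  Strontium carbonate: 37.46 pbw
  Alumina: 9.226 pbw
  Quartz sand: 38.04 pbw
  Zircon sand: 26.61 pbw
Total batch = 111.3 pbw; LOI loss = 11.34 pbw; yield = 89.82%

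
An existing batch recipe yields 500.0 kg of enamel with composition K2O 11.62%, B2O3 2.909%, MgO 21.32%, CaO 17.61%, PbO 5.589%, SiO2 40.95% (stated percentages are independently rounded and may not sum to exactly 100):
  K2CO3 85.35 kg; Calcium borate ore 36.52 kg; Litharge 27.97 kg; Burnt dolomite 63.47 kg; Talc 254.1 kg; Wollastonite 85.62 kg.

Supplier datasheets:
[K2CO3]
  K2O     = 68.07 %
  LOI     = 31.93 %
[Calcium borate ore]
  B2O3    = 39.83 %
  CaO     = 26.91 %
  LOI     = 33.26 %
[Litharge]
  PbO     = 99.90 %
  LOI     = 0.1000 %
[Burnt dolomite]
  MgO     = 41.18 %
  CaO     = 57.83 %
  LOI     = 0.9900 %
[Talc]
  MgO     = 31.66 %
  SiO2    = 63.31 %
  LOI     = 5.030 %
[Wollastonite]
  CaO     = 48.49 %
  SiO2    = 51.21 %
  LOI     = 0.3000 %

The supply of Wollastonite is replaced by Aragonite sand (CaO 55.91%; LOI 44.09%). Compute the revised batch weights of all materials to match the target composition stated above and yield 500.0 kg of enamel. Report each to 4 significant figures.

Values along the way are displayed with 4-significant-digit rounding across the worked steps; the working math carries full float precision throughout; a single rounding finalizes every reported number; derived quantities, including the six compositions, yield, ignition loss, totals, glass mass, are recomputed from the weighed amounts per 500.0 kg of glass at full float precision as given in problem or answer.
The oxide mass targets at 500.0 kg enamel:
  K2O: 11.62% × 500.0 = 58.10 kg
  B2O3: 2.909% × 500.0 = 14.54 kg
  MgO: 21.32% × 500.0 = 106.6 kg
  CaO: 17.61% × 500.0 = 88.05 kg
  PbO: 5.589% × 500.0 = 27.94 kg
  SiO2: 40.95% × 500.0 = 204.8 kg
A balance pass over the oxides, on the weights just shown, relative to the basis at hand (every target is met by its sum once rounding is allowed for):
  K2O: 85.35·0.6807 = 58.10 kg (target 58.10 kg)
  B2O3: 36.52·0.3983 = 14.55 kg (target 14.54 kg)
  MgO: 10.22·0.4118 + 323.4·0.3166 = 106.6 kg (target 106.6 kg)
  CaO: 36.52·0.2691 + 10.22·0.5783 + 129.3·0.5591 = 88.03 kg (target 88.05 kg)
  PbO: 27.97·0.9990 = 27.94 kg (target 27.94 kg)
  SiO2: 323.4·0.6331 = 204.7 kg (target 204.8 kg)
Glass-mass bookkeeping: the batch minus its LOI: 500.0 kg (summing oxide targets gives 500.0 kg; with the basis standing at 500.0 kg — deltas are rounding alone).
Batch grand total — Σ batch = 612.8 kg; the LOI term Σ batch·LOI equals 112.8 kg; as yield: glass ÷ batch → 81.59%.

Revised batch per 500.0 kg enamel:
  K2CO3: 85.35 kg
  Calcium borate ore: 36.52 kg
  Litharge: 27.97 kg
  Burnt dolomite: 10.22 kg
  Talc: 323.4 kg
  Aragonite sand: 129.3 kg
Total batch = 612.8 kg; LOI loss = 112.8 kg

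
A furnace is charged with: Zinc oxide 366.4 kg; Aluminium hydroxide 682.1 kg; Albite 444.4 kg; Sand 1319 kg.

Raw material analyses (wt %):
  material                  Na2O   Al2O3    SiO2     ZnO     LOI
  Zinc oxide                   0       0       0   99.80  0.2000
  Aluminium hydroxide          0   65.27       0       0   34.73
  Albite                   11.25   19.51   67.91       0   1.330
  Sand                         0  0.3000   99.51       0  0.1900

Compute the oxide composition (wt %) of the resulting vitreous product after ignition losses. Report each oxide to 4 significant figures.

Glass mass = 2566 kg (batch 2812 − LOI 246.0).
Composition: Na2O 1.948%, Al2O3 20.88%, SiO2 62.92%, ZnO 14.25%

Every computation keeps full precision through every step; intermediates are displayed rounded to four significant digits in the printout; every reported value takes a single rounding — all derived quantities, including yield, LOI, net glass mass, totals, the four compositions, are recomputed from the weighed amounts on 2566 kg of glass at full precision as they appear in the problem or the answer.
Delivered oxide masses:
  Na2O: 444.4·0.1125 = 49.99 kg
  Al2O3: 682.1·0.6527 + 444.4·0.1951 + 1319·0.003000 = 535.9 kg
  SiO2: 444.4·0.6791 + 1319·0.9951 = 1614 kg
  ZnO: 366.4·0.9980 = 365.7 kg
LOI: 366.4·0.002000 + 682.1·0.3473 + 444.4·0.01330 + 1319·0.001900 = 246.0 kg
Resulting glass, batch − LOI: 2812 − 246.0 = 2566 kg (matching Σ of the oxides)
wt %: oxide over glass, times 100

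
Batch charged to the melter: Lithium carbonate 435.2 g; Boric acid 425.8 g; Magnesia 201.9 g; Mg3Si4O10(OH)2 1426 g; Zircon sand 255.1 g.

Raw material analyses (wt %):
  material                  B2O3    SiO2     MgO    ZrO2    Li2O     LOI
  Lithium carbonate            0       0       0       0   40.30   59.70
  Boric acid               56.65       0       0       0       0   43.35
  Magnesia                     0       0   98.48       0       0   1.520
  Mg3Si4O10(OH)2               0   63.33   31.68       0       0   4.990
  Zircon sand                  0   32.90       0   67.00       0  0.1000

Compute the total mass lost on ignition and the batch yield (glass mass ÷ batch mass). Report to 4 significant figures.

LOI loss = 518.9 g; glass = 2225 g; yield = 81.09%

Each numeric step keeps full float precision end to end; values along the way are shown, with 4-significant-digit rounding, between the steps — every reported number takes exactly one rounding — derived quantities (the totals, LOI, the five compositions, the yield, net glass mass) are recomputed starting from the weights per 2225 g of glass at exact precision, as written in the problem or the answer.
Each material's LOI contribution:
  Lithium carbonate: 435.2 × 0.5970 = 259.8 g
  Boric acid: 425.8 × 0.4335 = 184.6 g
  Magnesia: 201.9 × 0.01520 = 3.069 g
  Mg3Si4O10(OH)2: 1426 × 0.04990 = 71.16 g
  Zircon sand: 255.1 × 0.001000 = 0.2551 g
Total LOI = 518.9 g
Glass = batch − LOI = 2744 − 518.9 = 2225 g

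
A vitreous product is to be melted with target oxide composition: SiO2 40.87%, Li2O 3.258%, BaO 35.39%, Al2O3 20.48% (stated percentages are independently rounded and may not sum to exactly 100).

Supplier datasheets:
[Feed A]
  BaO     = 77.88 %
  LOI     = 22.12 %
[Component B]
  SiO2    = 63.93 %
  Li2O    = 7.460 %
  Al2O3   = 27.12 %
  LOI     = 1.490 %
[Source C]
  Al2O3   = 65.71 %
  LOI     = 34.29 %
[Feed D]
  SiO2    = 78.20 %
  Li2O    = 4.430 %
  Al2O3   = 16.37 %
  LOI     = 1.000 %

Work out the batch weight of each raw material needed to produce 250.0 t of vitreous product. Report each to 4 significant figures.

Values along the way appear, rounded to 4 significant digits, between the steps; exact precision is carried from start to finish. Each reported figure undergoes a single rounding. Derived quantities, including ignition loss, yield, the four compositions, the totals, net glass mass, are computed from the batch weights at 250.0 t of glass in exact precision, as given in the question or the answer.
Oxide-by-oxide targets in 250.0 t vitreous product:
  SiO2: 40.87% × 250.0 = 102.2 t
  Li2O: 3.258% × 250.0 = 8.145 t
  BaO: 35.39% × 250.0 = 88.48 t
  Al2O3: 20.48% × 250.0 = 51.20 t
Sums-versus-targets review using the reported weights, for the quoted basis mass (sums match the target masses exact up to rounding of places):
  SiO2: 61.40·0.6393 + 80.46·0.7820 = 102.2 t (target 102.2 t)
  Li2O: 61.40·0.07460 + 80.46·0.04430 = 8.145 t (target 8.145 t)
  BaO: 113.6·0.7788 = 88.47 t (target 88.48 t)
  Al2O3: 61.40·0.2712 + 32.53·0.6571 + 80.46·0.1637 = 51.20 t (target 51.20 t)
Glass-mass closure: total batch − LOI = 250.0 t (oxide target masses add up to 250.0 t; against the stated basis, 250.0 t — deltas are rounding alone).
Batch grand total — Σ batch = 288.0 t; ignition loss, Σ(batch × LOI) = 38.00 t; as yield: glass ÷ batch → 86.80%.

Batch per 250.0 t vitreous product:
  Feed A: 113.6 t
  Component B: 61.40 t
  Source C: 32.53 t
  Feed D: 80.46 t
Total batch = 288.0 t; LOI loss = 38.00 t; yield = 86.80%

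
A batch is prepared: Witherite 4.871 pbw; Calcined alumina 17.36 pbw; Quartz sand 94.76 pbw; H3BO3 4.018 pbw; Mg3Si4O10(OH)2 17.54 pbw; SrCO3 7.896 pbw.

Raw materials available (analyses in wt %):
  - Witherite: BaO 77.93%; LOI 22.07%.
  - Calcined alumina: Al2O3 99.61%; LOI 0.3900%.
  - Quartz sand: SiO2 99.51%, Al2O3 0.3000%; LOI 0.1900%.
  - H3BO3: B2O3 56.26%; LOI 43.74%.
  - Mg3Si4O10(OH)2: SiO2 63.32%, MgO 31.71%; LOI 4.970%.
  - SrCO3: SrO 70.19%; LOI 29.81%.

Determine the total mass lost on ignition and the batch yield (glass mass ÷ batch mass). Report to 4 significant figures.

In-progress results appear rounded to four significant digits across the worked steps — the working math carries exact precision in all steps; every reported number is rounded a single time; derived quantities, which include ignition loss, net glass mass, totals, the six compositions, the yield, are computed in exact precision, as written in either problem or answer, from the weighed amounts at 140.1 pbw of glass.
Ignition loss by material:
  Witherite: 4.871 × 0.2207 = 1.075 pbw
  Calcined alumina: 17.36 × 0.003900 = 0.06770 pbw
  Quartz sand: 94.76 × 0.001900 = 0.1800 pbw
  H3BO3: 4.018 × 0.4374 = 1.757 pbw
  Mg3Si4O10(OH)2: 17.54 × 0.04970 = 0.8717 pbw
  SrCO3: 7.896 × 0.2981 = 2.354 pbw
Total LOI = 6.306 pbw
Glass = batch − LOI = 146.4 − 6.306 = 140.1 pbw

LOI loss = 6.306 pbw; glass = 140.1 pbw; yield = 95.69%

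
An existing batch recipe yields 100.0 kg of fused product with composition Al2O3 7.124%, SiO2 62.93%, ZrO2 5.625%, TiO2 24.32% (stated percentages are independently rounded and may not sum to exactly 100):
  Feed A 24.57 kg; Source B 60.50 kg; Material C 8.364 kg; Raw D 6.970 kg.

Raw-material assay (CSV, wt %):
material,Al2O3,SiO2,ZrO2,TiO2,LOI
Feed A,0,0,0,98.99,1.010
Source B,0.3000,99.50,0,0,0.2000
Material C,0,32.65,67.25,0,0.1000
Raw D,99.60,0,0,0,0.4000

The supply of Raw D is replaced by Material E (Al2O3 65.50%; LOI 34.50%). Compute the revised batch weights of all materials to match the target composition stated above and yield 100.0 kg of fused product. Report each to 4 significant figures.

Values along the way are displayed rounded to four significant figures. All internal work keeps full precision through the solve — a single rounding completes every reported result — derived quantities (totals, the four compositions, the yield, net glass mass, ignition loss) are rebuilt at full float precision starting from the weights per 100.0 kg of glass, as set out in question or answer.
The oxide mass targets at 100.0 kg fused product:
  Al2O3: 7.124% × 100.0 = 7.124 kg
  SiO2: 62.93% × 100.0 = 62.93 kg
  ZrO2: 5.625% × 100.0 = 5.625 kg
  TiO2: 24.32% × 100.0 = 24.32 kg
Verifying the oxide balance applying the batch weights above, for the quoted basis mass (every target is met by its sum given rounding of the digits):
  Al2O3: 60.50·0.003000 + 10.60·0.6550 = 7.124 kg (target 7.124 kg)
  SiO2: 60.50·0.9950 + 8.364·0.3265 = 62.93 kg (target 62.93 kg)
  ZrO2: 8.364·0.6725 = 5.625 kg (target 5.625 kg)
  TiO2: 24.57·0.9899 = 24.32 kg (target 24.32 kg)
Glass-mass closure: the batch minus its LOI: 100.0 kg (the Σ of target masses is 100.0 kg; against the stated basis, 100.0 kg — deltas are rounding alone).
Adding the batch up: Σ batch = 104.0 kg; loss to ignition Σ batch·LOI = 4.035 kg; as yield: glass ÷ batch → 96.12%.

Revised batch per 100.0 kg fused product:
  Feed A: 24.57 kg
  Source B: 60.50 kg
  Material C: 8.364 kg
  Material E: 10.60 kg
Total batch = 104.0 kg; LOI loss = 4.035 kg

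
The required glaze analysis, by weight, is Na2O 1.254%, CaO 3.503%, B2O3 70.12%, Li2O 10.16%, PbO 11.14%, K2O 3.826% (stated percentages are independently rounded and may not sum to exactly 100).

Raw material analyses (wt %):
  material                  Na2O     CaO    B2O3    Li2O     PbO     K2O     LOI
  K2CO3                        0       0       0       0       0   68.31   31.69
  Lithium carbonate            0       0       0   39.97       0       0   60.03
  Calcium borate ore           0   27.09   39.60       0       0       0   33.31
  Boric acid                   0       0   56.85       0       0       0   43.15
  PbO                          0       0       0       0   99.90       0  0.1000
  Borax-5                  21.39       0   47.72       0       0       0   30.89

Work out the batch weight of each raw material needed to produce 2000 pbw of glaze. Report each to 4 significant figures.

Every computation carries full precision throughout. The intermediate values are printed, with 4-significant-figure rounding, across the worked steps; each reported value takes a single rounding — the derived quantities, including six oxide percentages, totals, LOI, glass mass, yield, are re-derived from the weighed amounts at 2000 pbw of glass in exact precision as quoted within the problem or the answer.
Per-oxide target masses for 2000 pbw glaze:
  Na2O: 1.254% × 2000 = 25.08 pbw
  CaO: 3.503% × 2000 = 70.06 pbw
  B2O3: 70.12% × 2000 = 1402 pbw
  Li2O: 10.16% × 2000 = 203.2 pbw
  PbO: 11.14% × 2000 = 222.8 pbw
  K2O: 3.826% × 2000 = 76.52 pbw
Mass-balance tally per oxide applying the batch weights above, on the stated basis (each sum matches its target mass once rounding is allowed for):
  Na2O: 117.3·0.2139 = 25.09 pbw (target 25.08 pbw)
  CaO: 258.6·0.2709 = 70.05 pbw (target 70.06 pbw)
  B2O3: 258.6·0.3960 + 2188·0.5685 + 117.3·0.4772 = 1402 pbw (target 1402 pbw)
  Li2O: 508.4·0.3997 = 203.2 pbw (target 203.2 pbw)
  PbO: 223.0·0.9990 = 222.8 pbw (target 222.8 pbw)
  K2O: 112.0·0.6831 = 76.51 pbw (target 76.52 pbw)
Glass-mass sanity pass: batch Σ − ignition loss = 2000 pbw (the Σ of target masses is 2000 pbw; the stated basis being 2000 pbw — any gap is answer rounding).
Whole-batch sum: Σ batch = 3407 pbw; the LOI term Σ batch·LOI equals 1407 pbw; yield: glass divided by total = 58.69%.

Batch per 2000 pbw glaze:
  K2CO3: 112.0 pbw
  Lithium carbonate: 508.4 pbw
  Calcium borate ore: 258.6 pbw
  Boric acid: 2188 pbw
  PbO: 223.0 pbw
  Borax-5: 117.3 pbw
Total batch = 3407 pbw; LOI loss = 1407 pbw; yield = 58.69%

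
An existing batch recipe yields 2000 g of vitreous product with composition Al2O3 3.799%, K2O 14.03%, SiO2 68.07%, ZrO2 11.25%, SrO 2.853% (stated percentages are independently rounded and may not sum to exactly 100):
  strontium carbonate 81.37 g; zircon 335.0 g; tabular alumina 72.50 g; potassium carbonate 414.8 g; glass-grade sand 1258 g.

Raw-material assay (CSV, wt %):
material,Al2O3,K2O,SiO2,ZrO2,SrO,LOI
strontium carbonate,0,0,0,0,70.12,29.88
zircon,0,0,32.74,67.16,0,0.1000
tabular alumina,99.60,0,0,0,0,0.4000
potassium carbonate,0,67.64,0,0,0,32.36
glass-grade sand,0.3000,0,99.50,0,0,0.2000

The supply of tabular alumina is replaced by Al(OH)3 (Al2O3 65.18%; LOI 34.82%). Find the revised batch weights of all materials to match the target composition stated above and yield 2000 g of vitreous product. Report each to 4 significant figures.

All internal work carries full precision at each step; in-progress results appear rounded to 4 significant figures at each printed step — a single rounding produces every reported result — the derived quantities (totals, the yield, LOI, glass mass, five oxide percentages) are rebuilt in full float precision from the weighed amounts at 2000 g of glass, exactly as printed in question or answer.
Target oxide masses per 2000 g vitreous product:
  Al2O3: 3.799% × 2000 = 75.98 g
  K2O: 14.03% × 2000 = 280.6 g
  SiO2: 68.07% × 2000 = 1361 g
  ZrO2: 11.25% × 2000 = 225.0 g
  SrO: 2.853% × 2000 = 57.06 g
Checking each oxide sum per the reported batch figures, against the basis in use (oxide sums agree with the targets up to rounding of the answer):
  Al2O3: 110.8·0.6518 + 1258·0.003000 = 75.99 g (target 75.98 g)
  K2O: 414.8·0.6764 = 280.6 g (target 280.6 g)
  SiO2: 335.0·0.3274 + 1258·0.9950 = 1361 g (target 1361 g)
  ZrO2: 335.0·0.6716 = 225.0 g (target 225.0 g)
  SrO: 81.37·0.7012 = 57.06 g (target 57.06 g)
Glass mass check: whole batch net of LOI = 2000 g (targets for the oxides total 2000 g; with the basis standing at 2000 g — gaps are rounding artifacts).
Batch grand total — Σ batch = 2200 g; loss to ignition Σ batch·LOI = 200.0 g; yield = glass ÷ total batch = 90.91%.

Revised batch per 2000 g vitreous product:
  strontium carbonate: 81.37 g
  zircon: 335.0 g
  Al(OH)3: 110.8 g
  potassium carbonate: 414.8 g
  glass-grade sand: 1258 g
Total batch = 2200 g; LOI loss = 200.0 g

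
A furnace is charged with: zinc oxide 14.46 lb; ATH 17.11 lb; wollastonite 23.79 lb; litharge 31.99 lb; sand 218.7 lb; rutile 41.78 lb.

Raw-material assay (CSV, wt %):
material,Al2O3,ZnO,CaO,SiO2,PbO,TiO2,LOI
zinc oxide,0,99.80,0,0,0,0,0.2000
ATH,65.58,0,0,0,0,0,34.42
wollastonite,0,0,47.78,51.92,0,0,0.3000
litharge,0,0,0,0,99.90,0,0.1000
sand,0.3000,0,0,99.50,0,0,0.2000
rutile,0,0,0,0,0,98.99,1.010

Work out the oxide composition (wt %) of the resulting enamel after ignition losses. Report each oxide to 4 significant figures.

Glass mass = 340.9 lb (batch 347.8 − LOI 6.881).
Composition: Al2O3 3.483%, ZnO 4.233%, CaO 3.334%, SiO2 67.45%, PbO 9.373%, TiO2 12.13%

Each numeric step keeps full precision in every operation — the intermediate values are displayed rounded to 4 significant digits as written. Each reported number is rounded exactly once. Derived quantities (totals, the six compositions, net glass mass, ignition loss, yield) are re-derived from the batch weights at 340.9 lb of glass in exact precision precisely as stated by either problem or answer.
Oxide masses out of the charge:
  Al2O3: 17.11·0.6558 + 218.7·0.003000 = 11.88 lb
  ZnO: 14.46·0.9980 = 14.43 lb
  CaO: 23.79·0.4778 = 11.37 lb
  SiO2: 23.79·0.5192 + 218.7·0.9950 = 230.0 lb
  PbO: 31.99·0.9990 = 31.96 lb
  TiO2: 41.78·0.9899 = 41.36 lb
LOI: 14.46·0.002000 + 17.11·0.3442 + 23.79·0.003000 + 31.99·0.001000 + 218.7·0.002000 + 41.78·0.01010 = 6.881 lb
Glass = total batch minus LOI = 347.8 − 6.881 = 340.9 lb (consistent with Σ oxide mass)
wt % = oxide mass / glass mass × 100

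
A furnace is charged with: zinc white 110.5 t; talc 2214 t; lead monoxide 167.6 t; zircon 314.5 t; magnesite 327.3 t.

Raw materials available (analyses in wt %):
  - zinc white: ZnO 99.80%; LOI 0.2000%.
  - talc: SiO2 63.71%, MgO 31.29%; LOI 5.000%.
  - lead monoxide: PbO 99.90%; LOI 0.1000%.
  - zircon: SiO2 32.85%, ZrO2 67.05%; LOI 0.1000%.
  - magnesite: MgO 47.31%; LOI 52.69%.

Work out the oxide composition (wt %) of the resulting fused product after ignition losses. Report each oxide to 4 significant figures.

The intermediate values are printed rounded to 4 significant digits alongside each step; all arithmetic maintains full float precision at each step; exactly one rounding lands on every reported figure; derived quantities (net glass mass, totals, the yield, ignition loss, five oxide percentages) are carried in full precision starting from the weights at 2850 t of glass, as written in the problem or answer text.
Delivered oxide masses:
  PbO: 167.6·0.9990 = 167.4 t
  SiO2: 2214·0.6371 + 314.5·0.3285 = 1514 t
  ZrO2: 314.5·0.6705 = 210.9 t
  MgO: 2214·0.3129 + 327.3·0.4731 = 847.6 t
  ZnO: 110.5·0.9980 = 110.3 t
LOI: 110.5·0.002000 + 2214·0.05000 + 167.6·0.001000 + 314.5·0.001000 + 327.3·0.5269 = 283.9 t
The glass mass, total less LOI, = 3134 − 283.9 = 2850 t (= the summed oxide contributions)
percent by weight: oxide/glass ×100

Glass mass = 2850 t (batch 3134 − LOI 283.9).
Composition: PbO 5.875%, SiO2 53.12%, ZrO2 7.399%, MgO 29.74%, ZnO 3.869%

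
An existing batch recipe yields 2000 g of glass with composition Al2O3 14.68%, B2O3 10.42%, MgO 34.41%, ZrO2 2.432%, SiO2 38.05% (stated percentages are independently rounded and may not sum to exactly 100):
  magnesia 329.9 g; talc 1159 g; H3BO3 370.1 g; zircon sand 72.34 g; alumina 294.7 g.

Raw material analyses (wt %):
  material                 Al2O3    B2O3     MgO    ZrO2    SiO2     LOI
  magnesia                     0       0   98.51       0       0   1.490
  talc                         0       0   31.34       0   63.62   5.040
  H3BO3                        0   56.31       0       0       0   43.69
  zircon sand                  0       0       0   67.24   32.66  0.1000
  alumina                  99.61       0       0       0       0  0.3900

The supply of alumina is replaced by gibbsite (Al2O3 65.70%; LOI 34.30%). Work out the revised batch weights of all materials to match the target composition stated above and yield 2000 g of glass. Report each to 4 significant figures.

Intermediates are printed with 4-significant-digit rounding as written — the working math carries full float precision throughout — every reported figure takes a single rounding; the derived quantities, including ignition loss, totals, net glass mass, the yield, five oxide percentages, are rebuilt using the weight values on 2000 g of glass in exact precision as written in the problem or answer text.
Per-oxide target masses for 2000 g glass:
  Al2O3: 14.68% × 2000 = 293.6 g
  B2O3: 10.42% × 2000 = 208.4 g
  MgO: 34.41% × 2000 = 688.2 g
  ZrO2: 2.432% × 2000 = 48.64 g
  SiO2: 38.05% × 2000 = 761.0 g
Oxide-by-oxide audit using the reported weights, relative to the basis at hand (delivered sums recover each target given rounding of the digits):
  Al2O3: 446.9·0.6570 = 293.6 g (target 293.6 g)
  B2O3: 370.1·0.5631 = 208.4 g (target 208.4 g)
  MgO: 329.9·0.9851 + 1159·0.3134 = 688.2 g (target 688.2 g)
  ZrO2: 72.34·0.6724 = 48.64 g (target 48.64 g)
  SiO2: 1159·0.6362 + 72.34·0.3266 = 761.0 g (target 761.0 g)
Auditing the glass mass value: total charge less LOI = 2000 g (targets for the oxides total 2000 g; basis as stated: 2000 g — gaps are rounding artifacts).
Batch grand total — Σ batch = 2378 g; LOI loss = Σ batch·LOI = 378.4 g; the yield ratio, glass ÷ batch: 84.09%.

Revised batch per 2000 g glass:
  magnesia: 329.9 g
  talc: 1159 g
  H3BO3: 370.1 g
  zircon sand: 72.34 g
  gibbsite: 446.9 g
Total batch = 2378 g; LOI loss = 378.4 g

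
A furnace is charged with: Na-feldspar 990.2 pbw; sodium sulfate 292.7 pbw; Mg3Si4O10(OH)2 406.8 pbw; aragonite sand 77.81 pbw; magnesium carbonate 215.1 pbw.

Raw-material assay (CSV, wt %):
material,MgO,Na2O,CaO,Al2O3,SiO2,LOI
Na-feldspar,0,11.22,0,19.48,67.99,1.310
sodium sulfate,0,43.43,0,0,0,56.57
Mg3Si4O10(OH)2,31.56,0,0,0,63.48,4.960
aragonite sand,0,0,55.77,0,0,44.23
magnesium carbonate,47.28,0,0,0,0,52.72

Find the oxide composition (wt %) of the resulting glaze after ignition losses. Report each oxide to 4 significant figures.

The working math keeps full float precision throughout — values along the way are displayed rounded off to 4 significant digits on the page; every reported result is rounded exactly once — the derived quantities, which include glass mass, LOI, five oxide percentages, the totals, yield, are carried at full precision, as set out in question or answer, from the weighed amounts per 1636 pbw of glass.
Oxide masses out of the charge:
  MgO: 406.8·0.3156 + 215.1·0.4728 = 230.1 pbw
  Na2O: 990.2·0.1122 + 292.7·0.4343 = 238.2 pbw
  CaO: 77.81·0.5577 = 43.39 pbw
  Al2O3: 990.2·0.1948 = 192.9 pbw
  SiO2: 990.2·0.6799 + 406.8·0.6348 = 931.5 pbw
LOI: 990.2·0.01310 + 292.7·0.5657 + 406.8·0.04960 + 77.81·0.4423 + 215.1·0.5272 = 346.5 pbw
batch − LOI leaves glass = 1983 − 346.5 = 1636 pbw (consistent with Σ oxide mass)
percent by weight: oxide/glass ×100

Glass mass = 1636 pbw (batch 1983 − LOI 346.5).
Composition: MgO 14.06%, Na2O 14.56%, CaO 2.652%, Al2O3 11.79%, SiO2 56.93%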